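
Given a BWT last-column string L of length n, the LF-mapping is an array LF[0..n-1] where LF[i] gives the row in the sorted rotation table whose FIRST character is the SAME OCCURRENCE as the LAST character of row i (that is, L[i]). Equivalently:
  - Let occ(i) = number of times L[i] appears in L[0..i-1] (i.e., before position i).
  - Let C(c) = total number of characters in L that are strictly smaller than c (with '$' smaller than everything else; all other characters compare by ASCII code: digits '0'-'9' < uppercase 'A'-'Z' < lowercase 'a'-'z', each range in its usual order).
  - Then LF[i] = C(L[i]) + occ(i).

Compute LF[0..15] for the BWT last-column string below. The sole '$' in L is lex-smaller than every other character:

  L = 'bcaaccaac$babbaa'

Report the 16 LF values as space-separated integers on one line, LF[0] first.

Char counts: '$':1, 'a':7, 'b':4, 'c':4
C (first-col start): C('$')=0, C('a')=1, C('b')=8, C('c')=12
L[0]='b': occ=0, LF[0]=C('b')+0=8+0=8
L[1]='c': occ=0, LF[1]=C('c')+0=12+0=12
L[2]='a': occ=0, LF[2]=C('a')+0=1+0=1
L[3]='a': occ=1, LF[3]=C('a')+1=1+1=2
L[4]='c': occ=1, LF[4]=C('c')+1=12+1=13
L[5]='c': occ=2, LF[5]=C('c')+2=12+2=14
L[6]='a': occ=2, LF[6]=C('a')+2=1+2=3
L[7]='a': occ=3, LF[7]=C('a')+3=1+3=4
L[8]='c': occ=3, LF[8]=C('c')+3=12+3=15
L[9]='$': occ=0, LF[9]=C('$')+0=0+0=0
L[10]='b': occ=1, LF[10]=C('b')+1=8+1=9
L[11]='a': occ=4, LF[11]=C('a')+4=1+4=5
L[12]='b': occ=2, LF[12]=C('b')+2=8+2=10
L[13]='b': occ=3, LF[13]=C('b')+3=8+3=11
L[14]='a': occ=5, LF[14]=C('a')+5=1+5=6
L[15]='a': occ=6, LF[15]=C('a')+6=1+6=7

Answer: 8 12 1 2 13 14 3 4 15 0 9 5 10 11 6 7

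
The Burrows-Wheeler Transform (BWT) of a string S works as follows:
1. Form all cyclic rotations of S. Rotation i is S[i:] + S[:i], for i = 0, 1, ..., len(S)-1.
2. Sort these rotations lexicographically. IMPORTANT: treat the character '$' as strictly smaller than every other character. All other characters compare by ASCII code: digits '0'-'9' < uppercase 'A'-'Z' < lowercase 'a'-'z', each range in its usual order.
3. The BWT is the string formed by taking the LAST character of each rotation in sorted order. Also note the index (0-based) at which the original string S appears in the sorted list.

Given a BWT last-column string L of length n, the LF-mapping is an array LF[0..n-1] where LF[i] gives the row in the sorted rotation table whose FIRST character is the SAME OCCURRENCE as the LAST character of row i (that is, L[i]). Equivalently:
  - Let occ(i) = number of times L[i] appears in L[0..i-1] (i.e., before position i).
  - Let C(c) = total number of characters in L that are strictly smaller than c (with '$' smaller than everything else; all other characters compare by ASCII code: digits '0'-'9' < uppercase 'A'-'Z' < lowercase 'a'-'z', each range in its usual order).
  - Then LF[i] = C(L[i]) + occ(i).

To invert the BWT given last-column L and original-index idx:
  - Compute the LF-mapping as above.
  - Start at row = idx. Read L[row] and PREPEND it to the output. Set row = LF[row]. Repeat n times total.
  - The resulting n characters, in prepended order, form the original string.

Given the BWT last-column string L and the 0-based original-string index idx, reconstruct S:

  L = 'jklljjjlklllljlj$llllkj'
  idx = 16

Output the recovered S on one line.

Answer: lljjjlklllljjljllllkkj$

Derivation:
LF mapping: 1 8 11 12 2 3 4 13 9 14 15 16 17 5 18 6 0 19 20 21 22 10 7
Walk LF starting at row 16, prepending L[row]:
  step 1: row=16, L[16]='$', prepend. Next row=LF[16]=0
  step 2: row=0, L[0]='j', prepend. Next row=LF[0]=1
  step 3: row=1, L[1]='k', prepend. Next row=LF[1]=8
  step 4: row=8, L[8]='k', prepend. Next row=LF[8]=9
  step 5: row=9, L[9]='l', prepend. Next row=LF[9]=14
  step 6: row=14, L[14]='l', prepend. Next row=LF[14]=18
  step 7: row=18, L[18]='l', prepend. Next row=LF[18]=20
  step 8: row=20, L[20]='l', prepend. Next row=LF[20]=22
  step 9: row=22, L[22]='j', prepend. Next row=LF[22]=7
  step 10: row=7, L[7]='l', prepend. Next row=LF[7]=13
  step 11: row=13, L[13]='j', prepend. Next row=LF[13]=5
  step 12: row=5, L[5]='j', prepend. Next row=LF[5]=3
  step 13: row=3, L[3]='l', prepend. Next row=LF[3]=12
  step 14: row=12, L[12]='l', prepend. Next row=LF[12]=17
  step 15: row=17, L[17]='l', prepend. Next row=LF[17]=19
  step 16: row=19, L[19]='l', prepend. Next row=LF[19]=21
  step 17: row=21, L[21]='k', prepend. Next row=LF[21]=10
  step 18: row=10, L[10]='l', prepend. Next row=LF[10]=15
  step 19: row=15, L[15]='j', prepend. Next row=LF[15]=6
  step 20: row=6, L[6]='j', prepend. Next row=LF[6]=4
  step 21: row=4, L[4]='j', prepend. Next row=LF[4]=2
  step 22: row=2, L[2]='l', prepend. Next row=LF[2]=11
  step 23: row=11, L[11]='l', prepend. Next row=LF[11]=16
Reversed output: lljjjlklllljjljllllkkj$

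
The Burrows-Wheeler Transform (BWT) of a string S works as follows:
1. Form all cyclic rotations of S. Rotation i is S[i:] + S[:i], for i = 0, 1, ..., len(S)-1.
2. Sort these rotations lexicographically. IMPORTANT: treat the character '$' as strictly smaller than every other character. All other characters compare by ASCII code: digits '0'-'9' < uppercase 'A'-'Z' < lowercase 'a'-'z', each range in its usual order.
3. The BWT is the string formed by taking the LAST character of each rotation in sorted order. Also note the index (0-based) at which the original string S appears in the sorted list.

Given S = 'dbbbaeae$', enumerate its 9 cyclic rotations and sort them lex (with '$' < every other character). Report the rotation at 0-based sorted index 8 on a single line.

All 9 rotations (rotation i = S[i:]+S[:i]):
  rot[0] = dbbbaeae$
  rot[1] = bbbaeae$d
  rot[2] = bbaeae$db
  rot[3] = baeae$dbb
  rot[4] = aeae$dbbb
  rot[5] = eae$dbbba
  rot[6] = ae$dbbbae
  rot[7] = e$dbbbaea
  rot[8] = $dbbbaeae
Sorted (with $ < everything):
  sorted[0] = $dbbbaeae
  sorted[1] = ae$dbbbae
  sorted[2] = aeae$dbbb
  sorted[3] = baeae$dbb
  sorted[4] = bbaeae$db
  sorted[5] = bbbaeae$d
  sorted[6] = dbbbaeae$
  sorted[7] = e$dbbbaea
  sorted[8] = eae$dbbba
sorted[8] = eae$dbbba

Answer: eae$dbbba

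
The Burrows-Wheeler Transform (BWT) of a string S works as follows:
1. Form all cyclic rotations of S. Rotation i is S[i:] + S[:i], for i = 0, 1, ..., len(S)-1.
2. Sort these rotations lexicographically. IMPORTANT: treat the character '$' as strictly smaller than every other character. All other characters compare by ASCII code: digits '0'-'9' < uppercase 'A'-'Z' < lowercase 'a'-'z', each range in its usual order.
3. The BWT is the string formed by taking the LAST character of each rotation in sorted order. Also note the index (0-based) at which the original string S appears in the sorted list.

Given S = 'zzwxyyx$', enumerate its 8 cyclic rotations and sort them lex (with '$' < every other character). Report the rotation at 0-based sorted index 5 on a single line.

All 8 rotations (rotation i = S[i:]+S[:i]):
  rot[0] = zzwxyyx$
  rot[1] = zwxyyx$z
  rot[2] = wxyyx$zz
  rot[3] = xyyx$zzw
  rot[4] = yyx$zzwx
  rot[5] = yx$zzwxy
  rot[6] = x$zzwxyy
  rot[7] = $zzwxyyx
Sorted (with $ < everything):
  sorted[0] = $zzwxyyx
  sorted[1] = wxyyx$zz
  sorted[2] = x$zzwxyy
  sorted[3] = xyyx$zzw
  sorted[4] = yx$zzwxy
  sorted[5] = yyx$zzwx
  sorted[6] = zwxyyx$z
  sorted[7] = zzwxyyx$
sorted[5] = yyx$zzwx

Answer: yyx$zzwx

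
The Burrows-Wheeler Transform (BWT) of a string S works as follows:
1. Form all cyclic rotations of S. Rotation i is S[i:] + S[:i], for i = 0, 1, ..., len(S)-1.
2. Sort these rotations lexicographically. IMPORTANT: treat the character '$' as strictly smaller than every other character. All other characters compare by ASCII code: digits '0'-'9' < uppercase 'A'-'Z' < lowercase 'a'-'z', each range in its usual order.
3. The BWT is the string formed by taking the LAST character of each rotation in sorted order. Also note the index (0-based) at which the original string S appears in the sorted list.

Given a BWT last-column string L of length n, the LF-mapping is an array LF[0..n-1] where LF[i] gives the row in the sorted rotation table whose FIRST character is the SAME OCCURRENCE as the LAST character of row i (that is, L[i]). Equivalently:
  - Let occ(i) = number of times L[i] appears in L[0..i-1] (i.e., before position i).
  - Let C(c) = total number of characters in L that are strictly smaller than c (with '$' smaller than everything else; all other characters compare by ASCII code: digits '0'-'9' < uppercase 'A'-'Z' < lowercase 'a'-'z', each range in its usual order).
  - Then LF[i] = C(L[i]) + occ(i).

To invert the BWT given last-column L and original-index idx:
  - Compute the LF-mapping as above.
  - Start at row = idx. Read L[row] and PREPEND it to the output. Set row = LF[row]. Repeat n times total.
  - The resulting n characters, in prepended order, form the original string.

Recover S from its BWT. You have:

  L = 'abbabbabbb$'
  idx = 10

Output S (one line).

Answer: bbbbbaabba$

Derivation:
LF mapping: 1 4 5 2 6 7 3 8 9 10 0
Walk LF starting at row 10, prepending L[row]:
  step 1: row=10, L[10]='$', prepend. Next row=LF[10]=0
  step 2: row=0, L[0]='a', prepend. Next row=LF[0]=1
  step 3: row=1, L[1]='b', prepend. Next row=LF[1]=4
  step 4: row=4, L[4]='b', prepend. Next row=LF[4]=6
  step 5: row=6, L[6]='a', prepend. Next row=LF[6]=3
  step 6: row=3, L[3]='a', prepend. Next row=LF[3]=2
  step 7: row=2, L[2]='b', prepend. Next row=LF[2]=5
  step 8: row=5, L[5]='b', prepend. Next row=LF[5]=7
  step 9: row=7, L[7]='b', prepend. Next row=LF[7]=8
  step 10: row=8, L[8]='b', prepend. Next row=LF[8]=9
  step 11: row=9, L[9]='b', prepend. Next row=LF[9]=10
Reversed output: bbbbbaabba$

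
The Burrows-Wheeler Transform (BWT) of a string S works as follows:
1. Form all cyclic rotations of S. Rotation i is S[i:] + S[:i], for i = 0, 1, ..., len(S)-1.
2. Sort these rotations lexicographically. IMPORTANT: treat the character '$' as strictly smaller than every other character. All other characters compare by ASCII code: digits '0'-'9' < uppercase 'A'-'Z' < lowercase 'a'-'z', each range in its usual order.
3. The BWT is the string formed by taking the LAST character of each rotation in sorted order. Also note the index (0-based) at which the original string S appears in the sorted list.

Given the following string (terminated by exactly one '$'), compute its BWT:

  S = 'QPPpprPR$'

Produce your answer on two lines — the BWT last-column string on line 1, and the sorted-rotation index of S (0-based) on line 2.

Answer: RQrP$PPpp
4

Derivation:
All 9 rotations (rotation i = S[i:]+S[:i]):
  rot[0] = QPPpprPR$
  rot[1] = PPpprPR$Q
  rot[2] = PpprPR$QP
  rot[3] = pprPR$QPP
  rot[4] = prPR$QPPp
  rot[5] = rPR$QPPpp
  rot[6] = PR$QPPppr
  rot[7] = R$QPPpprP
  rot[8] = $QPPpprPR
Sorted (with $ < everything):
  sorted[0] = $QPPpprPR  (last char: 'R')
  sorted[1] = PPpprPR$Q  (last char: 'Q')
  sorted[2] = PR$QPPppr  (last char: 'r')
  sorted[3] = PpprPR$QP  (last char: 'P')
  sorted[4] = QPPpprPR$  (last char: '$')
  sorted[5] = R$QPPpprP  (last char: 'P')
  sorted[6] = pprPR$QPP  (last char: 'P')
  sorted[7] = prPR$QPPp  (last char: 'p')
  sorted[8] = rPR$QPPpp  (last char: 'p')
Last column: RQrP$PPpp
Original string S is at sorted index 4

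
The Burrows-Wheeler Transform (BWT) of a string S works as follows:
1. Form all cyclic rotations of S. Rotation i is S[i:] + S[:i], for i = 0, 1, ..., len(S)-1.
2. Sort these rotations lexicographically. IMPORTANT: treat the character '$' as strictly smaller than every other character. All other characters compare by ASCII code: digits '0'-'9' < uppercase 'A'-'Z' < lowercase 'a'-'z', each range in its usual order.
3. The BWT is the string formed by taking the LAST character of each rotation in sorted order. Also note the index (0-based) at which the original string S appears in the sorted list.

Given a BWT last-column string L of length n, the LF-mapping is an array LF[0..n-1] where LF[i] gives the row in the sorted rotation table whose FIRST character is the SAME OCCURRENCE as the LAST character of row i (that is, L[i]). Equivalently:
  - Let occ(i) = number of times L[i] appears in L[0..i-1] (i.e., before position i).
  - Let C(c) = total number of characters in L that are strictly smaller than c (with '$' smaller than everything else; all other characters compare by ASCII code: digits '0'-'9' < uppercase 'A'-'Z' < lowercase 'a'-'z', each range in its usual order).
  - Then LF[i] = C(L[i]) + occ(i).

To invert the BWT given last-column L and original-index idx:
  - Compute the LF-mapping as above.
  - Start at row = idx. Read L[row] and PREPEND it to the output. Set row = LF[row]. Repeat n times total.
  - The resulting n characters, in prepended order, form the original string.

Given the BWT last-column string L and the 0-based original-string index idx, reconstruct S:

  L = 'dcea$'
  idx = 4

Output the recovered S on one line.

Answer: ecad$

Derivation:
LF mapping: 3 2 4 1 0
Walk LF starting at row 4, prepending L[row]:
  step 1: row=4, L[4]='$', prepend. Next row=LF[4]=0
  step 2: row=0, L[0]='d', prepend. Next row=LF[0]=3
  step 3: row=3, L[3]='a', prepend. Next row=LF[3]=1
  step 4: row=1, L[1]='c', prepend. Next row=LF[1]=2
  step 5: row=2, L[2]='e', prepend. Next row=LF[2]=4
Reversed output: ecad$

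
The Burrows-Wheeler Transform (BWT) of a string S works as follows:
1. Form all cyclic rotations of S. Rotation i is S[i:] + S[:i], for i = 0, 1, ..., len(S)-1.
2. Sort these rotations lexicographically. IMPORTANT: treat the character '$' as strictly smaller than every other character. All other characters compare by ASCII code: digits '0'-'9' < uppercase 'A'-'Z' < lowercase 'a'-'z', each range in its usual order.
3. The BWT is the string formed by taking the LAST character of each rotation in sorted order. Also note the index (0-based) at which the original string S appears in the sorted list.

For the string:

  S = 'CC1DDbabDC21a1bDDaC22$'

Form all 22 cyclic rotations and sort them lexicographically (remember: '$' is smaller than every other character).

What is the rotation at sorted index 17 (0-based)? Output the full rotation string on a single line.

Answer: aC22$CC1DDbabDC21a1bDD

Derivation:
All 22 rotations (rotation i = S[i:]+S[:i]):
  rot[0] = CC1DDbabDC21a1bDDaC22$
  rot[1] = C1DDbabDC21a1bDDaC22$C
  rot[2] = 1DDbabDC21a1bDDaC22$CC
  rot[3] = DDbabDC21a1bDDaC22$CC1
  rot[4] = DbabDC21a1bDDaC22$CC1D
  rot[5] = babDC21a1bDDaC22$CC1DD
  rot[6] = abDC21a1bDDaC22$CC1DDb
  rot[7] = bDC21a1bDDaC22$CC1DDba
  rot[8] = DC21a1bDDaC22$CC1DDbab
  rot[9] = C21a1bDDaC22$CC1DDbabD
  rot[10] = 21a1bDDaC22$CC1DDbabDC
  rot[11] = 1a1bDDaC22$CC1DDbabDC2
  rot[12] = a1bDDaC22$CC1DDbabDC21
  rot[13] = 1bDDaC22$CC1DDbabDC21a
  rot[14] = bDDaC22$CC1DDbabDC21a1
  rot[15] = DDaC22$CC1DDbabDC21a1b
  rot[16] = DaC22$CC1DDbabDC21a1bD
  rot[17] = aC22$CC1DDbabDC21a1bDD
  rot[18] = C22$CC1DDbabDC21a1bDDa
  rot[19] = 22$CC1DDbabDC21a1bDDaC
  rot[20] = 2$CC1DDbabDC21a1bDDaC2
  rot[21] = $CC1DDbabDC21a1bDDaC22
Sorted (with $ < everything):
  sorted[0] = $CC1DDbabDC21a1bDDaC22
  sorted[1] = 1DDbabDC21a1bDDaC22$CC
  sorted[2] = 1a1bDDaC22$CC1DDbabDC2
  sorted[3] = 1bDDaC22$CC1DDbabDC21a
  sorted[4] = 2$CC1DDbabDC21a1bDDaC2
  sorted[5] = 21a1bDDaC22$CC1DDbabDC
  sorted[6] = 22$CC1DDbabDC21a1bDDaC
  sorted[7] = C1DDbabDC21a1bDDaC22$C
  sorted[8] = C21a1bDDaC22$CC1DDbabD
  sorted[9] = C22$CC1DDbabDC21a1bDDa
  sorted[10] = CC1DDbabDC21a1bDDaC22$
  sorted[11] = DC21a1bDDaC22$CC1DDbab
  sorted[12] = DDaC22$CC1DDbabDC21a1b
  sorted[13] = DDbabDC21a1bDDaC22$CC1
  sorted[14] = DaC22$CC1DDbabDC21a1bD
  sorted[15] = DbabDC21a1bDDaC22$CC1D
  sorted[16] = a1bDDaC22$CC1DDbabDC21
  sorted[17] = aC22$CC1DDbabDC21a1bDD
  sorted[18] = abDC21a1bDDaC22$CC1DDb
  sorted[19] = bDC21a1bDDaC22$CC1DDba
  sorted[20] = bDDaC22$CC1DDbabDC21a1
  sorted[21] = babDC21a1bDDaC22$CC1DD
sorted[17] = aC22$CC1DDbabDC21a1bDD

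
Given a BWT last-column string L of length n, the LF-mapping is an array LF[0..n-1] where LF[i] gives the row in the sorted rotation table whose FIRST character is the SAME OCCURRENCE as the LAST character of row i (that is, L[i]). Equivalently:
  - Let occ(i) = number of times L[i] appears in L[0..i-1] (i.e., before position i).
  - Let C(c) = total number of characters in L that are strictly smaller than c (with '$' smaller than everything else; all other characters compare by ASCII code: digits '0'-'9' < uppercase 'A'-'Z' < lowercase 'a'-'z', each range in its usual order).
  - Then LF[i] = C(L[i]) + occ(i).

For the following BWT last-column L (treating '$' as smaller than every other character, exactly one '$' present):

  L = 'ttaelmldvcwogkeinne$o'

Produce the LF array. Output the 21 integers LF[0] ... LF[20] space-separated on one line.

Char counts: '$':1, 'a':1, 'c':1, 'd':1, 'e':3, 'g':1, 'i':1, 'k':1, 'l':2, 'm':1, 'n':2, 'o':2, 't':2, 'v':1, 'w':1
C (first-col start): C('$')=0, C('a')=1, C('c')=2, C('d')=3, C('e')=4, C('g')=7, C('i')=8, C('k')=9, C('l')=10, C('m')=12, C('n')=13, C('o')=15, C('t')=17, C('v')=19, C('w')=20
L[0]='t': occ=0, LF[0]=C('t')+0=17+0=17
L[1]='t': occ=1, LF[1]=C('t')+1=17+1=18
L[2]='a': occ=0, LF[2]=C('a')+0=1+0=1
L[3]='e': occ=0, LF[3]=C('e')+0=4+0=4
L[4]='l': occ=0, LF[4]=C('l')+0=10+0=10
L[5]='m': occ=0, LF[5]=C('m')+0=12+0=12
L[6]='l': occ=1, LF[6]=C('l')+1=10+1=11
L[7]='d': occ=0, LF[7]=C('d')+0=3+0=3
L[8]='v': occ=0, LF[8]=C('v')+0=19+0=19
L[9]='c': occ=0, LF[9]=C('c')+0=2+0=2
L[10]='w': occ=0, LF[10]=C('w')+0=20+0=20
L[11]='o': occ=0, LF[11]=C('o')+0=15+0=15
L[12]='g': occ=0, LF[12]=C('g')+0=7+0=7
L[13]='k': occ=0, LF[13]=C('k')+0=9+0=9
L[14]='e': occ=1, LF[14]=C('e')+1=4+1=5
L[15]='i': occ=0, LF[15]=C('i')+0=8+0=8
L[16]='n': occ=0, LF[16]=C('n')+0=13+0=13
L[17]='n': occ=1, LF[17]=C('n')+1=13+1=14
L[18]='e': occ=2, LF[18]=C('e')+2=4+2=6
L[19]='$': occ=0, LF[19]=C('$')+0=0+0=0
L[20]='o': occ=1, LF[20]=C('o')+1=15+1=16

Answer: 17 18 1 4 10 12 11 3 19 2 20 15 7 9 5 8 13 14 6 0 16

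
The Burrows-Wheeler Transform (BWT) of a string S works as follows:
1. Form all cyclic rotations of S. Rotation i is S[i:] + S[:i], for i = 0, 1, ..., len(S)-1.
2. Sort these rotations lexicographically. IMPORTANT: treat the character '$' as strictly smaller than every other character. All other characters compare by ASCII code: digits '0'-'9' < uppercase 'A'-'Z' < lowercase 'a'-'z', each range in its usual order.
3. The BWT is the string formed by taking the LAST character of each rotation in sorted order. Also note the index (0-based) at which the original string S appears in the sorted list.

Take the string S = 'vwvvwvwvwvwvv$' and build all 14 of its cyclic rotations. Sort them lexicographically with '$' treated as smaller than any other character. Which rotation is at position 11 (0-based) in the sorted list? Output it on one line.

Answer: wvwvv$vwvvwvwv

Derivation:
All 14 rotations (rotation i = S[i:]+S[:i]):
  rot[0] = vwvvwvwvwvwvv$
  rot[1] = wvvwvwvwvwvv$v
  rot[2] = vvwvwvwvwvv$vw
  rot[3] = vwvwvwvwvv$vwv
  rot[4] = wvwvwvwvv$vwvv
  rot[5] = vwvwvwvv$vwvvw
  rot[6] = wvwvwvv$vwvvwv
  rot[7] = vwvwvv$vwvvwvw
  rot[8] = wvwvv$vwvvwvwv
  rot[9] = vwvv$vwvvwvwvw
  rot[10] = wvv$vwvvwvwvwv
  rot[11] = vv$vwvvwvwvwvw
  rot[12] = v$vwvvwvwvwvwv
  rot[13] = $vwvvwvwvwvwvv
Sorted (with $ < everything):
  sorted[0] = $vwvvwvwvwvwvv
  sorted[1] = v$vwvvwvwvwvwv
  sorted[2] = vv$vwvvwvwvwvw
  sorted[3] = vvwvwvwvwvv$vw
  sorted[4] = vwvv$vwvvwvwvw
  sorted[5] = vwvvwvwvwvwvv$
  sorted[6] = vwvwvv$vwvvwvw
  sorted[7] = vwvwvwvv$vwvvw
  sorted[8] = vwvwvwvwvv$vwv
  sorted[9] = wvv$vwvvwvwvwv
  sorted[10] = wvvwvwvwvwvv$v
  sorted[11] = wvwvv$vwvvwvwv
  sorted[12] = wvwvwvv$vwvvwv
  sorted[13] = wvwvwvwvv$vwvv
sorted[11] = wvwvv$vwvvwvwv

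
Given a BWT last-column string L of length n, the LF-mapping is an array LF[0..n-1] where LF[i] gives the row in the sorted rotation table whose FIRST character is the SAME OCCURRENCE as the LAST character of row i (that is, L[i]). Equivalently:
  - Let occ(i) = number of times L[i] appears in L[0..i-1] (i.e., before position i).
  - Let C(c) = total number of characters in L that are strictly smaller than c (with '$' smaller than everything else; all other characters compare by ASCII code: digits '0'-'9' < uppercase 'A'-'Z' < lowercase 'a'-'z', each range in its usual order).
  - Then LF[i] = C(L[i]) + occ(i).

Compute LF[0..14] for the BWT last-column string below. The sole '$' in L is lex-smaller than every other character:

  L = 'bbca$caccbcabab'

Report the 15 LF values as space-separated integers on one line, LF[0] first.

Char counts: '$':1, 'a':4, 'b':5, 'c':5
C (first-col start): C('$')=0, C('a')=1, C('b')=5, C('c')=10
L[0]='b': occ=0, LF[0]=C('b')+0=5+0=5
L[1]='b': occ=1, LF[1]=C('b')+1=5+1=6
L[2]='c': occ=0, LF[2]=C('c')+0=10+0=10
L[3]='a': occ=0, LF[3]=C('a')+0=1+0=1
L[4]='$': occ=0, LF[4]=C('$')+0=0+0=0
L[5]='c': occ=1, LF[5]=C('c')+1=10+1=11
L[6]='a': occ=1, LF[6]=C('a')+1=1+1=2
L[7]='c': occ=2, LF[7]=C('c')+2=10+2=12
L[8]='c': occ=3, LF[8]=C('c')+3=10+3=13
L[9]='b': occ=2, LF[9]=C('b')+2=5+2=7
L[10]='c': occ=4, LF[10]=C('c')+4=10+4=14
L[11]='a': occ=2, LF[11]=C('a')+2=1+2=3
L[12]='b': occ=3, LF[12]=C('b')+3=5+3=8
L[13]='a': occ=3, LF[13]=C('a')+3=1+3=4
L[14]='b': occ=4, LF[14]=C('b')+4=5+4=9

Answer: 5 6 10 1 0 11 2 12 13 7 14 3 8 4 9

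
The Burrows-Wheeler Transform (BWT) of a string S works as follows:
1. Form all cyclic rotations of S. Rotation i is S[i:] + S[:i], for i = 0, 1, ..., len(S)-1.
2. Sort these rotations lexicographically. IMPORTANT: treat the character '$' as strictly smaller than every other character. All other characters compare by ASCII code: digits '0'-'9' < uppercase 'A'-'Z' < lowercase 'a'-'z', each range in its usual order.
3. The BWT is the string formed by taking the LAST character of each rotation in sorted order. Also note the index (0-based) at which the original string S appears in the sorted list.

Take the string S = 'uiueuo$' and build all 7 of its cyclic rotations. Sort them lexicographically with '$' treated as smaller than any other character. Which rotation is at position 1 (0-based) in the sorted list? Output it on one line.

Answer: euo$uiu

Derivation:
All 7 rotations (rotation i = S[i:]+S[:i]):
  rot[0] = uiueuo$
  rot[1] = iueuo$u
  rot[2] = ueuo$ui
  rot[3] = euo$uiu
  rot[4] = uo$uiue
  rot[5] = o$uiueu
  rot[6] = $uiueuo
Sorted (with $ < everything):
  sorted[0] = $uiueuo
  sorted[1] = euo$uiu
  sorted[2] = iueuo$u
  sorted[3] = o$uiueu
  sorted[4] = ueuo$ui
  sorted[5] = uiueuo$
  sorted[6] = uo$uiue
sorted[1] = euo$uiu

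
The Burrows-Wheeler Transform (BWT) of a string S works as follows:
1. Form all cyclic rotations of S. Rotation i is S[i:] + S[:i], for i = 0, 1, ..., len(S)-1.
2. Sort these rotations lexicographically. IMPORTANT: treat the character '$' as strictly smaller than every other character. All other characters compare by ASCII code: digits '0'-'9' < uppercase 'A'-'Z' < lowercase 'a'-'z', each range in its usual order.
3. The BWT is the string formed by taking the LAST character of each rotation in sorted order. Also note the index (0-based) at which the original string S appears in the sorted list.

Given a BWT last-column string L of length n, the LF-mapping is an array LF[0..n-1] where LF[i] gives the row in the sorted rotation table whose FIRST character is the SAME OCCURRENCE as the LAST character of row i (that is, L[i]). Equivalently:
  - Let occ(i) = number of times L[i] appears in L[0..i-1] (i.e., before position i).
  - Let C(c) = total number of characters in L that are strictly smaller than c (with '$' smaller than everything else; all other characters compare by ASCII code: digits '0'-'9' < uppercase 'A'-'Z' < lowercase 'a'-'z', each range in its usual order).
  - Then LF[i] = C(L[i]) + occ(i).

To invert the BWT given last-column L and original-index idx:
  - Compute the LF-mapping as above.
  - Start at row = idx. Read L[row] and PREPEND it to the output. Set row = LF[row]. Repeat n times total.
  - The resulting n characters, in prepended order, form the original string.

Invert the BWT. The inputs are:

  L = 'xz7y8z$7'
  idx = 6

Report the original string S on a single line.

LF mapping: 4 6 1 5 3 7 0 2
Walk LF starting at row 6, prepending L[row]:
  step 1: row=6, L[6]='$', prepend. Next row=LF[6]=0
  step 2: row=0, L[0]='x', prepend. Next row=LF[0]=4
  step 3: row=4, L[4]='8', prepend. Next row=LF[4]=3
  step 4: row=3, L[3]='y', prepend. Next row=LF[3]=5
  step 5: row=5, L[5]='z', prepend. Next row=LF[5]=7
  step 6: row=7, L[7]='7', prepend. Next row=LF[7]=2
  step 7: row=2, L[2]='7', prepend. Next row=LF[2]=1
  step 8: row=1, L[1]='z', prepend. Next row=LF[1]=6
Reversed output: z77zy8x$

Answer: z77zy8x$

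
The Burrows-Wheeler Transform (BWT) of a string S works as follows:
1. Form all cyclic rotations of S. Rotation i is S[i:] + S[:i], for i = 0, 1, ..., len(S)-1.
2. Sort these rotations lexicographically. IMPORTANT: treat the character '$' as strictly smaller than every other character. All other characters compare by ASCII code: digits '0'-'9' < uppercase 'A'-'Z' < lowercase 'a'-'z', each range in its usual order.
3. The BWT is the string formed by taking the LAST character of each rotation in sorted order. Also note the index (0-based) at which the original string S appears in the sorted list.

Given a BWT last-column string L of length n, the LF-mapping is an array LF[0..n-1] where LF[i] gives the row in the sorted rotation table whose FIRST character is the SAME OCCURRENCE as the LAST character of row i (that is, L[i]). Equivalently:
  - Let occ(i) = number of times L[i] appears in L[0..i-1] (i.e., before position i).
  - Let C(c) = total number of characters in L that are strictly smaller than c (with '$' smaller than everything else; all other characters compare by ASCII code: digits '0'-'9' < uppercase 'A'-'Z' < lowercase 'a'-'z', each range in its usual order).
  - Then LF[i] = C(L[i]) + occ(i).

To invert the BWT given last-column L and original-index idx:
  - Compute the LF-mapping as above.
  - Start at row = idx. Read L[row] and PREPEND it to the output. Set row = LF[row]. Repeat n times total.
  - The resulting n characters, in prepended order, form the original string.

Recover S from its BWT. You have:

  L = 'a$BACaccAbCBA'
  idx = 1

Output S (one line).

LF mapping: 8 0 4 1 6 9 11 12 2 10 7 5 3
Walk LF starting at row 1, prepending L[row]:
  step 1: row=1, L[1]='$', prepend. Next row=LF[1]=0
  step 2: row=0, L[0]='a', prepend. Next row=LF[0]=8
  step 3: row=8, L[8]='A', prepend. Next row=LF[8]=2
  step 4: row=2, L[2]='B', prepend. Next row=LF[2]=4
  step 5: row=4, L[4]='C', prepend. Next row=LF[4]=6
  step 6: row=6, L[6]='c', prepend. Next row=LF[6]=11
  step 7: row=11, L[11]='B', prepend. Next row=LF[11]=5
  step 8: row=5, L[5]='a', prepend. Next row=LF[5]=9
  step 9: row=9, L[9]='b', prepend. Next row=LF[9]=10
  step 10: row=10, L[10]='C', prepend. Next row=LF[10]=7
  step 11: row=7, L[7]='c', prepend. Next row=LF[7]=12
  step 12: row=12, L[12]='A', prepend. Next row=LF[12]=3
  step 13: row=3, L[3]='A', prepend. Next row=LF[3]=1
Reversed output: AAcCbaBcCBAa$

Answer: AAcCbaBcCBAa$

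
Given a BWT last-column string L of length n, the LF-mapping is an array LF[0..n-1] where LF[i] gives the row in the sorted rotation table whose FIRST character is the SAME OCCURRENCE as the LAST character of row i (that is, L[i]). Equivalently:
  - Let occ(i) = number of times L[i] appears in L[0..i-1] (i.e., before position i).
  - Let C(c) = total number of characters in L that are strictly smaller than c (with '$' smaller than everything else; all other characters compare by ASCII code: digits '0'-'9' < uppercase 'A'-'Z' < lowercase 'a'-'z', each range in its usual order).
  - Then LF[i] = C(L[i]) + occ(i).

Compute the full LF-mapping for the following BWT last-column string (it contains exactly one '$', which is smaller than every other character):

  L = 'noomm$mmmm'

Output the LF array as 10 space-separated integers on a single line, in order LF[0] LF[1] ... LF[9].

Answer: 7 8 9 1 2 0 3 4 5 6

Derivation:
Char counts: '$':1, 'm':6, 'n':1, 'o':2
C (first-col start): C('$')=0, C('m')=1, C('n')=7, C('o')=8
L[0]='n': occ=0, LF[0]=C('n')+0=7+0=7
L[1]='o': occ=0, LF[1]=C('o')+0=8+0=8
L[2]='o': occ=1, LF[2]=C('o')+1=8+1=9
L[3]='m': occ=0, LF[3]=C('m')+0=1+0=1
L[4]='m': occ=1, LF[4]=C('m')+1=1+1=2
L[5]='$': occ=0, LF[5]=C('$')+0=0+0=0
L[6]='m': occ=2, LF[6]=C('m')+2=1+2=3
L[7]='m': occ=3, LF[7]=C('m')+3=1+3=4
L[8]='m': occ=4, LF[8]=C('m')+4=1+4=5
L[9]='m': occ=5, LF[9]=C('m')+5=1+5=6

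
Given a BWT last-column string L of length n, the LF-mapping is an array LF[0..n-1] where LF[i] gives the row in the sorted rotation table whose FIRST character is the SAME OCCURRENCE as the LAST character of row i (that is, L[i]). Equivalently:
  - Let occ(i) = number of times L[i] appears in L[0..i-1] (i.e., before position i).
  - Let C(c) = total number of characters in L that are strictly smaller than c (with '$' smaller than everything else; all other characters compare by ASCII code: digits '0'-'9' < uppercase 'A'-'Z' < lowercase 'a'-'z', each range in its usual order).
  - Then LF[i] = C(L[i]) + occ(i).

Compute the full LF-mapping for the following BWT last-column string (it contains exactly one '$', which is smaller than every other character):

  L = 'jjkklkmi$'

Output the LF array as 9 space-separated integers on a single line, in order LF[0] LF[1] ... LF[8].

Answer: 2 3 4 5 7 6 8 1 0

Derivation:
Char counts: '$':1, 'i':1, 'j':2, 'k':3, 'l':1, 'm':1
C (first-col start): C('$')=0, C('i')=1, C('j')=2, C('k')=4, C('l')=7, C('m')=8
L[0]='j': occ=0, LF[0]=C('j')+0=2+0=2
L[1]='j': occ=1, LF[1]=C('j')+1=2+1=3
L[2]='k': occ=0, LF[2]=C('k')+0=4+0=4
L[3]='k': occ=1, LF[3]=C('k')+1=4+1=5
L[4]='l': occ=0, LF[4]=C('l')+0=7+0=7
L[5]='k': occ=2, LF[5]=C('k')+2=4+2=6
L[6]='m': occ=0, LF[6]=C('m')+0=8+0=8
L[7]='i': occ=0, LF[7]=C('i')+0=1+0=1
L[8]='$': occ=0, LF[8]=C('$')+0=0+0=0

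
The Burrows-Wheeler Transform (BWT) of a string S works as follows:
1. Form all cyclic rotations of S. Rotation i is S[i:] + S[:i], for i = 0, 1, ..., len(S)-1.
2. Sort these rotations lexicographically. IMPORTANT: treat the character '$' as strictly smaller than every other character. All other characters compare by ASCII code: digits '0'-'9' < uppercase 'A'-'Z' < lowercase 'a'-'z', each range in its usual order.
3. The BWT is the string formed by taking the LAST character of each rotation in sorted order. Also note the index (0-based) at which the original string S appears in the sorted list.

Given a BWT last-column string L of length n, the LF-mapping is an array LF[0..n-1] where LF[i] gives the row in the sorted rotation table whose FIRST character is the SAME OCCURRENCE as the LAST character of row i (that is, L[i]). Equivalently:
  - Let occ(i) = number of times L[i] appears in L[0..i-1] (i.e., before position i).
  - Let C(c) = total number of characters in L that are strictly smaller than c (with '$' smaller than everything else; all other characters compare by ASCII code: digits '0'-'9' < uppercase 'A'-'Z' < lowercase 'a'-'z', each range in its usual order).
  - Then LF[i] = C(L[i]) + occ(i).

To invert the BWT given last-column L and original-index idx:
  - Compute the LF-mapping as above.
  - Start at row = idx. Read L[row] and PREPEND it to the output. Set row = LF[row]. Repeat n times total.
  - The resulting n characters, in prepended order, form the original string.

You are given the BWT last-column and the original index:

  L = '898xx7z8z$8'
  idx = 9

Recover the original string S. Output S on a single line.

Answer: z978zx8x88$

Derivation:
LF mapping: 2 6 3 7 8 1 9 4 10 0 5
Walk LF starting at row 9, prepending L[row]:
  step 1: row=9, L[9]='$', prepend. Next row=LF[9]=0
  step 2: row=0, L[0]='8', prepend. Next row=LF[0]=2
  step 3: row=2, L[2]='8', prepend. Next row=LF[2]=3
  step 4: row=3, L[3]='x', prepend. Next row=LF[3]=7
  step 5: row=7, L[7]='8', prepend. Next row=LF[7]=4
  step 6: row=4, L[4]='x', prepend. Next row=LF[4]=8
  step 7: row=8, L[8]='z', prepend. Next row=LF[8]=10
  step 8: row=10, L[10]='8', prepend. Next row=LF[10]=5
  step 9: row=5, L[5]='7', prepend. Next row=LF[5]=1
  step 10: row=1, L[1]='9', prepend. Next row=LF[1]=6
  step 11: row=6, L[6]='z', prepend. Next row=LF[6]=9
Reversed output: z978zx8x88$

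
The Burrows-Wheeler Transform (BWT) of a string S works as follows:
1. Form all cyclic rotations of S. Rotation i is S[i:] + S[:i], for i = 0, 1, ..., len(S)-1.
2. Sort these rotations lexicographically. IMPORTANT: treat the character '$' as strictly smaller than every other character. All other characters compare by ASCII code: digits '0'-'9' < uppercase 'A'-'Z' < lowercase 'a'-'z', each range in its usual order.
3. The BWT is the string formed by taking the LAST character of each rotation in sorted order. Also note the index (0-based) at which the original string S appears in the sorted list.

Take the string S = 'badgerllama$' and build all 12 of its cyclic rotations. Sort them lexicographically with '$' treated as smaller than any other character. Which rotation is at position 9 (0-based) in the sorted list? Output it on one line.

All 12 rotations (rotation i = S[i:]+S[:i]):
  rot[0] = badgerllama$
  rot[1] = adgerllama$b
  rot[2] = dgerllama$ba
  rot[3] = gerllama$bad
  rot[4] = erllama$badg
  rot[5] = rllama$badge
  rot[6] = llama$badger
  rot[7] = lama$badgerl
  rot[8] = ama$badgerll
  rot[9] = ma$badgerlla
  rot[10] = a$badgerllam
  rot[11] = $badgerllama
Sorted (with $ < everything):
  sorted[0] = $badgerllama
  sorted[1] = a$badgerllam
  sorted[2] = adgerllama$b
  sorted[3] = ama$badgerll
  sorted[4] = badgerllama$
  sorted[5] = dgerllama$ba
  sorted[6] = erllama$badg
  sorted[7] = gerllama$bad
  sorted[8] = lama$badgerl
  sorted[9] = llama$badger
  sorted[10] = ma$badgerlla
  sorted[11] = rllama$badge
sorted[9] = llama$badger

Answer: llama$badger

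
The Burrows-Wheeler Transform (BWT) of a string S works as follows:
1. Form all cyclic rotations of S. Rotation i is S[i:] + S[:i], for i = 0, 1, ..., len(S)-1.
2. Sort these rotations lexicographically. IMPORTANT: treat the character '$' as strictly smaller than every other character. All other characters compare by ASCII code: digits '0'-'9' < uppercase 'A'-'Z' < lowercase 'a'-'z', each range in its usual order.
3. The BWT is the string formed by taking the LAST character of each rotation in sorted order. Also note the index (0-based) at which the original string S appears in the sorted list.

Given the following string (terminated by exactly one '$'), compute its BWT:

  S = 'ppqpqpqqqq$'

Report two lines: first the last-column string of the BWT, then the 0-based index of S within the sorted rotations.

All 11 rotations (rotation i = S[i:]+S[:i]):
  rot[0] = ppqpqpqqqq$
  rot[1] = pqpqpqqqq$p
  rot[2] = qpqpqqqq$pp
  rot[3] = pqpqqqq$ppq
  rot[4] = qpqqqq$ppqp
  rot[5] = pqqqq$ppqpq
  rot[6] = qqqq$ppqpqp
  rot[7] = qqq$ppqpqpq
  rot[8] = qq$ppqpqpqq
  rot[9] = q$ppqpqpqqq
  rot[10] = $ppqpqpqqqq
Sorted (with $ < everything):
  sorted[0] = $ppqpqpqqqq  (last char: 'q')
  sorted[1] = ppqpqpqqqq$  (last char: '$')
  sorted[2] = pqpqpqqqq$p  (last char: 'p')
  sorted[3] = pqpqqqq$ppq  (last char: 'q')
  sorted[4] = pqqqq$ppqpq  (last char: 'q')
  sorted[5] = q$ppqpqpqqq  (last char: 'q')
  sorted[6] = qpqpqqqq$pp  (last char: 'p')
  sorted[7] = qpqqqq$ppqp  (last char: 'p')
  sorted[8] = qq$ppqpqpqq  (last char: 'q')
  sorted[9] = qqq$ppqpqpq  (last char: 'q')
  sorted[10] = qqqq$ppqpqp  (last char: 'p')
Last column: q$pqqqppqqp
Original string S is at sorted index 1

Answer: q$pqqqppqqp
1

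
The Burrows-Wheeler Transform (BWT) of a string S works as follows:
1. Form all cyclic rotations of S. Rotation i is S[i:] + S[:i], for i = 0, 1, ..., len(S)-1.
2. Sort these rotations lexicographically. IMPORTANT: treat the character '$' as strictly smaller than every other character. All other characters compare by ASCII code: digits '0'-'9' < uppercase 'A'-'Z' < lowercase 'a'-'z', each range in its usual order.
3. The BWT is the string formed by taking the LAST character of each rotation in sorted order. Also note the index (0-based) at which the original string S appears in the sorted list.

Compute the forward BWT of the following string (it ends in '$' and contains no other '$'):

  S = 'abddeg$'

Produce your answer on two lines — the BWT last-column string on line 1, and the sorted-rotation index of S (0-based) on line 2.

All 7 rotations (rotation i = S[i:]+S[:i]):
  rot[0] = abddeg$
  rot[1] = bddeg$a
  rot[2] = ddeg$ab
  rot[3] = deg$abd
  rot[4] = eg$abdd
  rot[5] = g$abdde
  rot[6] = $abddeg
Sorted (with $ < everything):
  sorted[0] = $abddeg  (last char: 'g')
  sorted[1] = abddeg$  (last char: '$')
  sorted[2] = bddeg$a  (last char: 'a')
  sorted[3] = ddeg$ab  (last char: 'b')
  sorted[4] = deg$abd  (last char: 'd')
  sorted[5] = eg$abdd  (last char: 'd')
  sorted[6] = g$abdde  (last char: 'e')
Last column: g$abdde
Original string S is at sorted index 1

Answer: g$abdde
1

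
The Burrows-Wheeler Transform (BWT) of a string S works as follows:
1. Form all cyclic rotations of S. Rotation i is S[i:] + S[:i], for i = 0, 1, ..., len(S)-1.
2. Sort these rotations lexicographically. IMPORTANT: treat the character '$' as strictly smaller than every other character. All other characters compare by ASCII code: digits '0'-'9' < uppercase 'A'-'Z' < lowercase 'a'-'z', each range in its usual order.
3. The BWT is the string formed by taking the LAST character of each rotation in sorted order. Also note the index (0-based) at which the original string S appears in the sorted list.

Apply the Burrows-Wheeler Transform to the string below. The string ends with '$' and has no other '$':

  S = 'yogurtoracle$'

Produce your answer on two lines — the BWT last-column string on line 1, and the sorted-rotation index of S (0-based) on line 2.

All 13 rotations (rotation i = S[i:]+S[:i]):
  rot[0] = yogurtoracle$
  rot[1] = ogurtoracle$y
  rot[2] = gurtoracle$yo
  rot[3] = urtoracle$yog
  rot[4] = rtoracle$yogu
  rot[5] = toracle$yogur
  rot[6] = oracle$yogurt
  rot[7] = racle$yogurto
  rot[8] = acle$yogurtor
  rot[9] = cle$yogurtora
  rot[10] = le$yogurtorac
  rot[11] = e$yogurtoracl
  rot[12] = $yogurtoracle
Sorted (with $ < everything):
  sorted[0] = $yogurtoracle  (last char: 'e')
  sorted[1] = acle$yogurtor  (last char: 'r')
  sorted[2] = cle$yogurtora  (last char: 'a')
  sorted[3] = e$yogurtoracl  (last char: 'l')
  sorted[4] = gurtoracle$yo  (last char: 'o')
  sorted[5] = le$yogurtorac  (last char: 'c')
  sorted[6] = ogurtoracle$y  (last char: 'y')
  sorted[7] = oracle$yogurt  (last char: 't')
  sorted[8] = racle$yogurto  (last char: 'o')
  sorted[9] = rtoracle$yogu  (last char: 'u')
  sorted[10] = toracle$yogur  (last char: 'r')
  sorted[11] = urtoracle$yog  (last char: 'g')
  sorted[12] = yogurtoracle$  (last char: '$')
Last column: eralocytourg$
Original string S is at sorted index 12

Answer: eralocytourg$
12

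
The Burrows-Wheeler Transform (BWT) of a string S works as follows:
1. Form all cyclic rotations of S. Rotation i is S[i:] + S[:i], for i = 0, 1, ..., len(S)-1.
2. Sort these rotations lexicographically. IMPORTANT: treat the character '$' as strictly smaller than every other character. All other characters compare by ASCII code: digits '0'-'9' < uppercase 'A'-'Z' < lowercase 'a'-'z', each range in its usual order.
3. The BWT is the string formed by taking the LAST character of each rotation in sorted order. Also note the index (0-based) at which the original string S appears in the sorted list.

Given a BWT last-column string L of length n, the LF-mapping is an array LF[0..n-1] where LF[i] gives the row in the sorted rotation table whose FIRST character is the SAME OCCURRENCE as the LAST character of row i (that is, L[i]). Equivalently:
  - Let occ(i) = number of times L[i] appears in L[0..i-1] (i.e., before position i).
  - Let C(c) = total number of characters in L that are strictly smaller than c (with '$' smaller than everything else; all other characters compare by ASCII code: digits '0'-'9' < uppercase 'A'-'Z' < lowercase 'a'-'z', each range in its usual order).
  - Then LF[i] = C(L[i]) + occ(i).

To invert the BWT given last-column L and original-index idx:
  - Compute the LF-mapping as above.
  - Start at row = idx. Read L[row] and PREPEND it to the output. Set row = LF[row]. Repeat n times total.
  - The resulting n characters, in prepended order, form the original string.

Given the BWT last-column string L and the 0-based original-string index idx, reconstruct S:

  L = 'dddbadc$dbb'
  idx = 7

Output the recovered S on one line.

Answer: dabddbbdcd$

Derivation:
LF mapping: 6 7 8 2 1 9 5 0 10 3 4
Walk LF starting at row 7, prepending L[row]:
  step 1: row=7, L[7]='$', prepend. Next row=LF[7]=0
  step 2: row=0, L[0]='d', prepend. Next row=LF[0]=6
  step 3: row=6, L[6]='c', prepend. Next row=LF[6]=5
  step 4: row=5, L[5]='d', prepend. Next row=LF[5]=9
  step 5: row=9, L[9]='b', prepend. Next row=LF[9]=3
  step 6: row=3, L[3]='b', prepend. Next row=LF[3]=2
  step 7: row=2, L[2]='d', prepend. Next row=LF[2]=8
  step 8: row=8, L[8]='d', prepend. Next row=LF[8]=10
  step 9: row=10, L[10]='b', prepend. Next row=LF[10]=4
  step 10: row=4, L[4]='a', prepend. Next row=LF[4]=1
  step 11: row=1, L[1]='d', prepend. Next row=LF[1]=7
Reversed output: dabddbbdcd$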